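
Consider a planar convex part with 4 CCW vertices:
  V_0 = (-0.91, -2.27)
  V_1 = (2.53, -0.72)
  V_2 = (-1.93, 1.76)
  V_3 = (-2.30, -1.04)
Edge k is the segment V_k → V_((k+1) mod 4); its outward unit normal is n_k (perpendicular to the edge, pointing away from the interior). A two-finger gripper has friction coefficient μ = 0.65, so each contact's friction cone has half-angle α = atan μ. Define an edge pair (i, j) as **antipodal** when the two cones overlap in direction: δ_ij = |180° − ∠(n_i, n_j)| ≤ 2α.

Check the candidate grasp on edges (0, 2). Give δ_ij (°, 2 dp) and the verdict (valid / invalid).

α = atan 0.65 = 33.02°;  2α = 66.05°
edge 0: e_0 = (+3.44, +1.55);  n_0 = (+0.4108, -0.9117)
edge 2: e_2 = (-0.37, -2.80);  n_2 = (-0.9914, +0.1310)
∠(n_0, n_2) = 121.78°
δ = |180° − 121.78°| = 58.22°
58.22° ≤ 2α = 66.05°  →  valid

δ = 58.22°, valid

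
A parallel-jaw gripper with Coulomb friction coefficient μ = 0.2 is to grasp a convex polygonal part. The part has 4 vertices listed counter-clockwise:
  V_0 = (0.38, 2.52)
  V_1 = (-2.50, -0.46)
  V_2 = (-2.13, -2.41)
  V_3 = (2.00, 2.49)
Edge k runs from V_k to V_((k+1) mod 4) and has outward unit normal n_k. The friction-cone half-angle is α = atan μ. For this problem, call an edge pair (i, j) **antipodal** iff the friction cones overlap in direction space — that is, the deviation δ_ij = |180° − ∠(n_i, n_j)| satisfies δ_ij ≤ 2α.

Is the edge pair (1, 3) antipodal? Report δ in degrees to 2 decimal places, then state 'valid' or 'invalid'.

δ = 78.20°, invalid

α = atan 0.2 = 11.31°;  2α = 22.62°
edge 1: e_1 = (+0.37, -1.95);  n_1 = (-0.9825, -0.1864)
edge 3: e_3 = (-1.62, +0.03);  n_3 = (+0.0185, +0.9998)
∠(n_1, n_3) = 101.80°
δ = |180° − 101.80°| = 78.20°
78.20° > 2α = 22.62°  →  invalid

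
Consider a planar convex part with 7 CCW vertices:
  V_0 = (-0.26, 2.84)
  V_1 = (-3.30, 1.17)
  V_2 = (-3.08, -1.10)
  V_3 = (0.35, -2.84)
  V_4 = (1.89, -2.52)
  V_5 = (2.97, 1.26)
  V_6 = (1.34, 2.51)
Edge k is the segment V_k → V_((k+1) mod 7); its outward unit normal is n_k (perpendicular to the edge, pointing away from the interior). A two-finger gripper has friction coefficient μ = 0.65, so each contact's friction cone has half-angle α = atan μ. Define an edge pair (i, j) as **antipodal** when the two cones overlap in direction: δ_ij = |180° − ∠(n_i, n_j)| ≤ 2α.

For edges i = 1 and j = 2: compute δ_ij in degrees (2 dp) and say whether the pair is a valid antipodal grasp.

δ = 122.43°, invalid

α = atan 0.65 = 33.02°;  2α = 66.05°
edge 1: e_1 = (+0.22, -2.27);  n_1 = (-0.9953, -0.0965)
edge 2: e_2 = (+3.43, -1.74);  n_2 = (-0.4524, -0.8918)
∠(n_1, n_2) = 57.57°
δ = |180° − 57.57°| = 122.43°
122.43° > 2α = 66.05°  →  invalid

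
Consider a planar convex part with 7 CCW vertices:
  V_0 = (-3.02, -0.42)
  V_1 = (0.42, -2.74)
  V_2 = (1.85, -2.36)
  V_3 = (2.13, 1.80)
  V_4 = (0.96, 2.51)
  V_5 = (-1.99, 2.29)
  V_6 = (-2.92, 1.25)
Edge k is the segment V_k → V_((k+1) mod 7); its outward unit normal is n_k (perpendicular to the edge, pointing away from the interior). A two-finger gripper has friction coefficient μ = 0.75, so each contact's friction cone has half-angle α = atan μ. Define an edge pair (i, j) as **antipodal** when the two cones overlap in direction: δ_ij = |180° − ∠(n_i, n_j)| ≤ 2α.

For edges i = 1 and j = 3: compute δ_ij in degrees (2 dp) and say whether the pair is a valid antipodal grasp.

α = atan 0.75 = 36.87°;  2α = 73.74°
edge 1: e_1 = (+1.43, +0.38);  n_1 = (+0.2568, -0.9665)
edge 3: e_3 = (-1.17, +0.71);  n_3 = (+0.5188, +0.8549)
∠(n_1, n_3) = 133.87°
δ = |180° − 133.87°| = 46.13°
46.13° ≤ 2α = 73.74°  →  valid

δ = 46.13°, valid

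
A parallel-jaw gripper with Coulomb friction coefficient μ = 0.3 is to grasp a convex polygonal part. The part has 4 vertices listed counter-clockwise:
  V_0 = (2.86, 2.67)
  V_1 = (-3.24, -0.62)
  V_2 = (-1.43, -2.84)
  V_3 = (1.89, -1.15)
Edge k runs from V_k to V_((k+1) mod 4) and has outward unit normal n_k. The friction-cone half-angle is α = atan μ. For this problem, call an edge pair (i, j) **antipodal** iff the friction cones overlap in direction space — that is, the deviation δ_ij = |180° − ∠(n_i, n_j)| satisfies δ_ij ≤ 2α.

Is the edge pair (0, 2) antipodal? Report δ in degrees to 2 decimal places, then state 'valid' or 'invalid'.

δ = 1.36°, valid

α = atan 0.3 = 16.70°;  2α = 33.40°
edge 0: e_0 = (-6.10, -3.29);  n_0 = (-0.4747, +0.8801)
edge 2: e_2 = (+3.32, +1.69);  n_2 = (+0.4536, -0.8912)
∠(n_0, n_2) = 178.64°
δ = |180° − 178.64°| = 1.36°
1.36° ≤ 2α = 33.40°  →  valid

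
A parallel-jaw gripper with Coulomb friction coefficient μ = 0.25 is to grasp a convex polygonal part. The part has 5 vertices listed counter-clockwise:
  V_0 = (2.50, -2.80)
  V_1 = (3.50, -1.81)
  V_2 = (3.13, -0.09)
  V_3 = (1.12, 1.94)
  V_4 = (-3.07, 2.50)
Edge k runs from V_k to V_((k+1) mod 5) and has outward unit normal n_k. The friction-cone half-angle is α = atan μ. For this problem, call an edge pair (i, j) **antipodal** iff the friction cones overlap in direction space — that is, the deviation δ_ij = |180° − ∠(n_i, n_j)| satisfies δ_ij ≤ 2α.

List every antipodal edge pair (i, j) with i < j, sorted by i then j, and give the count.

α = atan 0.25 = 14.04°;  2α = 28.07°
n_0 = (+0.7035, -0.7107)
n_1 = (+0.9776, +0.2103)
n_2 = (+0.7106, +0.7036)
n_3 = (+0.1325, +0.9912)
n_4 = (-0.6893, -0.7244)
  (0,1): δ = 122.57°  ·
  (0,2): δ = 90.00°  ·
  (0,3): δ = 52.32°  ·
  (0,4): δ = 91.71°  ·
  (1,2): δ = 147.42°  ·
  (1,3): δ = 109.75°  ·
  (1,4): δ = 34.28°  ·
  (2,3): δ = 142.33°  ·
  (2,4): δ = 1.71°  ✓
  (3,4): δ = 35.96°  ·
antipodal pairs: 1

count = 1; pairs: (2,4)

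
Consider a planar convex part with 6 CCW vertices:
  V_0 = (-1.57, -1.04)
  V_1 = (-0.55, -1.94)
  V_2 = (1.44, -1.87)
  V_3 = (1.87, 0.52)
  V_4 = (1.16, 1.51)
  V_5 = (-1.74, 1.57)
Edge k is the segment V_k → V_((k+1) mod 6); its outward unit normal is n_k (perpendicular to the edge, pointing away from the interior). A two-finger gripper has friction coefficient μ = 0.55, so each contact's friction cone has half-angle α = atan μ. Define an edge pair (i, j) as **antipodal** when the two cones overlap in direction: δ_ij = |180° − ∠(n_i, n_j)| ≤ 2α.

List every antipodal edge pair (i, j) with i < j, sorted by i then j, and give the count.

count = 6; pairs: (0,3), (0,4), (1,3), (1,4), (2,5), (3,5)

α = atan 0.55 = 28.81°;  2α = 57.62°
n_0 = (-0.6616, -0.7498)
n_1 = (+0.0352, -0.9994)
n_2 = (+0.9842, -0.1771)
n_3 = (+0.8126, +0.5828)
n_4 = (+0.0207, +0.9998)
n_5 = (-0.9979, -0.0650)
  (0,1): δ = 136.56°  ·
  (0,2): δ = 58.78°  ·
  (0,3): δ = 12.93°  ✓
  (0,4): δ = 40.24°  ✓
  (0,5): δ = 135.15°  ·
  (1,2): δ = 102.21°  ·
  (1,3): δ = 56.37°  ✓
  (1,4): δ = 3.20°  ✓
  (1,5): δ = 91.71°  ·
  (2,3): δ = 134.15°  ·
  (2,4): δ = 80.99°  ·
  (2,5): δ = 13.93°  ✓
  (3,4): δ = 126.83°  ·
  (3,5): δ = 31.92°  ✓
  (4,5): δ = 85.09°  ·
antipodal pairs: 6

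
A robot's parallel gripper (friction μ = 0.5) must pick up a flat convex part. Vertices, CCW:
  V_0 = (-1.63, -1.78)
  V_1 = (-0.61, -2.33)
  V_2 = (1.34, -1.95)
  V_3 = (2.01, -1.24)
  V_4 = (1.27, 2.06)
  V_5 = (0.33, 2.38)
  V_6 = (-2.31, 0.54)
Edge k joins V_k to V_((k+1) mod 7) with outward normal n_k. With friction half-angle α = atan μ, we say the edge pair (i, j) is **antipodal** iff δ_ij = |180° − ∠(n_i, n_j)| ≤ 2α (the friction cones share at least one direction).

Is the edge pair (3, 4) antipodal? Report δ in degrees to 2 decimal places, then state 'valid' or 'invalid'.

δ = 121.44°, invalid

α = atan 0.5 = 26.57°;  2α = 53.13°
edge 3: e_3 = (-0.74, +3.30);  n_3 = (+0.9758, +0.2188)
edge 4: e_4 = (-0.94, +0.32);  n_4 = (+0.3223, +0.9466)
∠(n_3, n_4) = 58.56°
δ = |180° − 58.56°| = 121.44°
121.44° > 2α = 53.13°  →  invalid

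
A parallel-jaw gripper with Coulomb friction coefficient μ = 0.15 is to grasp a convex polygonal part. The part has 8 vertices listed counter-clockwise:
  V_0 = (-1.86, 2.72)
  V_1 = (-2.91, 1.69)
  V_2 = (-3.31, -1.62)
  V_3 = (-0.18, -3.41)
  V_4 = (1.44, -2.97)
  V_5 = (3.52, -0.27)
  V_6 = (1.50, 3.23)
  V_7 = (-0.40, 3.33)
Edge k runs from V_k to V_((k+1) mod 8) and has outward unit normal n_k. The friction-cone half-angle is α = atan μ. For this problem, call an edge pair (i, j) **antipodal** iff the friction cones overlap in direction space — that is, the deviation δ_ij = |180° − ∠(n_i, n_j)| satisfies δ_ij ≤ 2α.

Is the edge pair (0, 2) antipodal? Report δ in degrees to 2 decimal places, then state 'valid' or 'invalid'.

δ = 74.21°, invalid

α = atan 0.15 = 8.53°;  2α = 17.06°
edge 0: e_0 = (-1.05, -1.03);  n_0 = (-0.7003, +0.7139)
edge 2: e_2 = (+3.13, -1.79);  n_2 = (-0.4964, -0.8681)
∠(n_0, n_2) = 105.79°
δ = |180° − 105.79°| = 74.21°
74.21° > 2α = 17.06°  →  invalid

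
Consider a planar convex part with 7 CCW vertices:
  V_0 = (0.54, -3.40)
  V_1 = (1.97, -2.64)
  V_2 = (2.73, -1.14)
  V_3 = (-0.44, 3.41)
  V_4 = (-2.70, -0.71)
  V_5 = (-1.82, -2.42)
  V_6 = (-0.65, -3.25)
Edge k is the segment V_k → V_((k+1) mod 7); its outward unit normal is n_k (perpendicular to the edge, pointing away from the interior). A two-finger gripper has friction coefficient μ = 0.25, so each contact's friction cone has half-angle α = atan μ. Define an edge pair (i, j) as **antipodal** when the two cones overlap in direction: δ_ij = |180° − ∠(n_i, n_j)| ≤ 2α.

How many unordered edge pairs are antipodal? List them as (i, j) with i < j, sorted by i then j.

α = atan 0.25 = 14.04°;  2α = 28.07°
n_0 = (+0.4693, -0.8830)
n_1 = (+0.8920, -0.4520)
n_2 = (+0.8205, +0.5716)
n_3 = (-0.8768, +0.4809)
n_4 = (-0.8892, -0.4576)
n_5 = (-0.5786, -0.8156)
n_6 = (-0.1251, -0.9921)
  (0,1): δ = 144.86°  ·
  (0,2): δ = 83.12°  ·
  (0,3): δ = 33.26°  ·
  (0,4): δ = 89.24°  ·
  (0,5): δ = 116.66°  ·
  (0,6): δ = 144.83°  ·
  (1,2): δ = 118.27°  ·
  (1,3): δ = 1.88°  ✓
  (1,4): δ = 54.10°  ·
  (1,5): δ = 81.52°  ·
  (1,6): δ = 109.69°  ·
  (2,3): δ = 63.61°  ·
  (2,4): δ = 7.63°  ✓
  (2,5): δ = 19.78°  ✓
  (2,6): δ = 47.95°  ·
  (3,4): δ = 124.02°  ·
  (3,5): δ = 96.61°  ·
  (3,6): δ = 68.44°  ·
  (4,5): δ = 152.58°  ·
  (4,6): δ = 124.42°  ·
  (5,6): δ = 151.83°  ·
antipodal pairs: 3

count = 3; pairs: (1,3), (2,4), (2,5)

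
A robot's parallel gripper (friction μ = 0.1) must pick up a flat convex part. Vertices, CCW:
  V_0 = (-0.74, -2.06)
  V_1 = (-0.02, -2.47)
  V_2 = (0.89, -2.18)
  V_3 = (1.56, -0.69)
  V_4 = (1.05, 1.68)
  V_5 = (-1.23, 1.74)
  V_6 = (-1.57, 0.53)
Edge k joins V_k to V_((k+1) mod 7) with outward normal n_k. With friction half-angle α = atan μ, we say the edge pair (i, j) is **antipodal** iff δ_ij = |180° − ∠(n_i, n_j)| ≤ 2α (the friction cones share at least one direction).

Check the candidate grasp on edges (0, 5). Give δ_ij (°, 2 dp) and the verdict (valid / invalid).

α = atan 0.1 = 5.71°;  2α = 11.42°
edge 0: e_0 = (+0.72, -0.41);  n_0 = (-0.4948, -0.8690)
edge 5: e_5 = (-0.34, -1.21);  n_5 = (-0.9627, +0.2705)
∠(n_0, n_5) = 76.04°
δ = |180° − 76.04°| = 103.96°
103.96° > 2α = 11.42°  →  invalid

δ = 103.96°, invalid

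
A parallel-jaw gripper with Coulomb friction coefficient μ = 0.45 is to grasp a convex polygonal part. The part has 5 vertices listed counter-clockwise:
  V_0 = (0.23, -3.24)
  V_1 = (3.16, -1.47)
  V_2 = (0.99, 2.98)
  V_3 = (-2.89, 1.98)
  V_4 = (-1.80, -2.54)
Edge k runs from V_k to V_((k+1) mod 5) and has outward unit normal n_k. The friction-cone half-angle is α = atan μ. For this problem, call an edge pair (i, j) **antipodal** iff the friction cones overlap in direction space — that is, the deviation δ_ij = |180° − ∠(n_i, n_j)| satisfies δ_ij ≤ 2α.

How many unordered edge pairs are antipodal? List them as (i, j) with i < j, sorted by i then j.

α = atan 0.45 = 24.23°;  2α = 48.46°
n_0 = (+0.5171, -0.8559)
n_1 = (+0.8988, +0.4383)
n_2 = (-0.2496, +0.9684)
n_3 = (-0.9721, -0.2344)
n_4 = (-0.3260, -0.9454)
  (0,1): δ = 95.14°  ·
  (0,2): δ = 16.68°  ✓
  (0,3): δ = 72.42°  ·
  (0,4): δ = 129.84°  ·
  (1,2): δ = 101.54°  ·
  (1,3): δ = 12.44°  ✓
  (1,4): δ = 44.98°  ✓
  (2,3): δ = 90.89°  ·
  (2,4): δ = 33.48°  ✓
  (3,4): δ = 122.58°  ·
antipodal pairs: 4

count = 4; pairs: (0,2), (1,3), (1,4), (2,4)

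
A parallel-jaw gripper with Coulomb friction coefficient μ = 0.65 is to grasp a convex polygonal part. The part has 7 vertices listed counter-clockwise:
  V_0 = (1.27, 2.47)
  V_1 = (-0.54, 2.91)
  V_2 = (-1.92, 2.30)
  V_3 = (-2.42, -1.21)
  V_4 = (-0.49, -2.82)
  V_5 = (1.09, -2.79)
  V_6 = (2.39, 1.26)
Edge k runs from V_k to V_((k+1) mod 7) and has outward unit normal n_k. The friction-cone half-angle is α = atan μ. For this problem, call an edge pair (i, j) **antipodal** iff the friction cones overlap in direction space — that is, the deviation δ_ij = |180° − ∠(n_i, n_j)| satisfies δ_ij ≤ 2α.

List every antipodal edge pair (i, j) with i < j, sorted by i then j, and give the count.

α = atan 0.65 = 33.02°;  2α = 66.05°
n_0 = (+0.2362, +0.9717)
n_1 = (-0.4043, +0.9146)
n_2 = (-0.9900, +0.1410)
n_3 = (-0.6406, -0.7679)
n_4 = (+0.0190, -0.9998)
n_5 = (+0.9522, -0.3056)
n_6 = (+0.7339, +0.6793)
  (0,1): δ = 142.49°  ·
  (0,2): δ = 84.44°  ·
  (0,3): δ = 26.17°  ✓
  (0,4): δ = 14.75°  ✓
  (0,5): δ = 85.87°  ·
  (0,6): δ = 146.45°  ·
  (1,2): δ = 121.95°  ·
  (1,3): δ = 63.68°  ✓
  (1,4): δ = 22.76°  ✓
  (1,5): δ = 48.36°  ✓
  (1,6): δ = 108.94°  ·
  (2,3): δ = 121.73°  ·
  (2,4): δ = 80.80°  ·
  (2,5): δ = 9.69°  ✓
  (2,6): δ = 50.90°  ✓
  (3,4): δ = 139.08°  ·
  (3,5): δ = 67.96°  ·
  (3,6): δ = 7.38°  ✓
  (4,5): δ = 108.88°  ·
  (4,6): δ = 48.30°  ✓
  (5,6): δ = 119.42°  ·
antipodal pairs: 9

count = 9; pairs: (0,3), (0,4), (1,3), (1,4), (1,5), (2,5), (2,6), (3,6), (4,6)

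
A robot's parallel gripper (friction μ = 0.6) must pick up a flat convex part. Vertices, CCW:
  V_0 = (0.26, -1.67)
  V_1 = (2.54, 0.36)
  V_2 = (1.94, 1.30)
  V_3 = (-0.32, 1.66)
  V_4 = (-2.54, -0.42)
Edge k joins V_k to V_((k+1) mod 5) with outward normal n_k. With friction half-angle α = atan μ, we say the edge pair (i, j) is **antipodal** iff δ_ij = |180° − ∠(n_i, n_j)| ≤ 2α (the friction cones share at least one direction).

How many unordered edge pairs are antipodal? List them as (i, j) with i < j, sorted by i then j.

α = atan 0.6 = 30.96°;  2α = 61.93°
n_0 = (+0.6650, -0.7469)
n_1 = (+0.8429, +0.5380)
n_2 = (+0.1573, +0.9875)
n_3 = (-0.6837, +0.7297)
n_4 = (-0.4077, -0.9131)
  (0,1): δ = 99.13°  ·
  (0,2): δ = 50.73°  ✓
  (0,3): δ = 1.45°  ✓
  (0,4): δ = 114.26°  ·
  (1,2): δ = 131.60°  ·
  (1,3): δ = 79.41°  ·
  (1,4): δ = 33.39°  ✓
  (2,3): δ = 127.81°  ·
  (2,4): δ = 15.01°  ✓
  (3,4): δ = 67.19°  ·
antipodal pairs: 4

count = 4; pairs: (0,2), (0,3), (1,4), (2,4)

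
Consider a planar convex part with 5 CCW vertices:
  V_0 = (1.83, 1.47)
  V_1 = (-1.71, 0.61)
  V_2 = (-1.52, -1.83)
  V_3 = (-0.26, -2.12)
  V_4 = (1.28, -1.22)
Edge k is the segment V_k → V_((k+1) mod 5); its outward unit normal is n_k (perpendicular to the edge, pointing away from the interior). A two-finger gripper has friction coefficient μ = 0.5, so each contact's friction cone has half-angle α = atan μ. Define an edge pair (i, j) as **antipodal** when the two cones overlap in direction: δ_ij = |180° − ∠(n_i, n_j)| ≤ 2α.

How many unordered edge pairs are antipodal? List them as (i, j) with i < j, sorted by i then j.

α = atan 0.5 = 26.57°;  2α = 53.13°
n_0 = (-0.2361, +0.9717)
n_1 = (-0.9970, -0.0776)
n_2 = (-0.2243, -0.9745)
n_3 = (+0.5046, -0.8634)
n_4 = (+0.9797, -0.2003)
  (0,1): δ = 99.20°  ·
  (0,2): δ = 26.62°  ✓
  (0,3): δ = 16.65°  ✓
  (0,4): δ = 64.79°  ·
  (1,2): δ = 107.41°  ·
  (1,3): δ = 64.15°  ·
  (1,4): δ = 16.01°  ✓
  (2,3): δ = 136.74°  ·
  (2,4): δ = 88.59°  ·
  (3,4): δ = 131.86°  ·
antipodal pairs: 3

count = 3; pairs: (0,2), (0,3), (1,4)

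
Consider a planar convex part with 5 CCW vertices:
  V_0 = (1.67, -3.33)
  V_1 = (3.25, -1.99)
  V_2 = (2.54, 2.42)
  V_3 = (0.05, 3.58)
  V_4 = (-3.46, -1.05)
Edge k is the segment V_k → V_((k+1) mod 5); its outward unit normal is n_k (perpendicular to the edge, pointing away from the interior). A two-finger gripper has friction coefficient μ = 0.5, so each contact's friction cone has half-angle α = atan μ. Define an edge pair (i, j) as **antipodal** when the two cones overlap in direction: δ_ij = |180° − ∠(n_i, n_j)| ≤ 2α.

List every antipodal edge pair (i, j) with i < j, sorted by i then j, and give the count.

count = 3; pairs: (0,3), (1,3), (2,4)

α = atan 0.5 = 26.57°;  2α = 53.13°
n_0 = (+0.6468, -0.7627)
n_1 = (+0.9873, +0.1590)
n_2 = (+0.4223, +0.9065)
n_3 = (-0.7969, +0.6041)
n_4 = (-0.4061, -0.9138)
  (0,1): δ = 121.16°  ·
  (0,2): δ = 65.28°  ·
  (0,3): δ = 12.53°  ✓
  (0,4): δ = 115.74°  ·
  (1,2): δ = 124.13°  ·
  (1,3): δ = 46.31°  ✓
  (1,4): δ = 56.89°  ·
  (2,3): δ = 102.19°  ·
  (2,4): δ = 1.02°  ✓
  (3,4): δ = 76.80°  ·
antipodal pairs: 3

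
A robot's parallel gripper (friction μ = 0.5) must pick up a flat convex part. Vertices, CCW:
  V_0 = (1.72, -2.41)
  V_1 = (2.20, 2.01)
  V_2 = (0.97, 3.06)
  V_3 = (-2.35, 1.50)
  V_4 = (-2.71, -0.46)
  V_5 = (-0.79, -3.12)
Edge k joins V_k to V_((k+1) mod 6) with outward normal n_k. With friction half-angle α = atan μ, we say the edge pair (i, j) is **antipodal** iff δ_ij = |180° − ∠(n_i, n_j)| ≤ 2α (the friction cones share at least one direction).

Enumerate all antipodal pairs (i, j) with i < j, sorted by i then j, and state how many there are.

α = atan 0.5 = 26.57°;  2α = 53.13°
n_0 = (+0.9942, -0.1080)
n_1 = (+0.6493, +0.7606)
n_2 = (-0.4253, +0.9051)
n_3 = (-0.9835, +0.1807)
n_4 = (-0.8108, -0.5853)
n_5 = (+0.2722, -0.9622)
  (0,1): δ = 124.29°  ·
  (0,2): δ = 58.63°  ·
  (0,3): δ = 4.21°  ✓
  (0,4): δ = 42.02°  ✓
  (0,5): δ = 111.99°  ·
  (1,2): δ = 114.35°  ·
  (1,3): δ = 59.92°  ·
  (1,4): δ = 13.69°  ✓
  (1,5): δ = 56.28°  ·
  (2,3): δ = 125.58°  ·
  (2,4): δ = 79.35°  ·
  (2,5): δ = 9.37°  ✓
  (3,4): δ = 133.77°  ·
  (3,5): δ = 63.80°  ·
  (4,5): δ = 110.03°  ·
antipodal pairs: 4

count = 4; pairs: (0,3), (0,4), (1,4), (2,5)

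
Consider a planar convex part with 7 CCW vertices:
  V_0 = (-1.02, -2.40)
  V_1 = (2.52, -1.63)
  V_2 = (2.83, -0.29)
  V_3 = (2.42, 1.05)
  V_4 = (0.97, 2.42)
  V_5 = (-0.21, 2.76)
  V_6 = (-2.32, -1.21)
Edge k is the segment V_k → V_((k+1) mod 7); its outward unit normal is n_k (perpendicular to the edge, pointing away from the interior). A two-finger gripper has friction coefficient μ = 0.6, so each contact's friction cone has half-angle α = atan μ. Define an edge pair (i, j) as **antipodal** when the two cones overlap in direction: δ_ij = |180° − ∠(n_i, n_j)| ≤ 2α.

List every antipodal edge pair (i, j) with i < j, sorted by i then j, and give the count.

α = atan 0.6 = 30.96°;  2α = 61.93°
n_0 = (+0.2125, -0.9772)
n_1 = (+0.9743, -0.2254)
n_2 = (+0.9562, +0.2926)
n_3 = (+0.6868, +0.7269)
n_4 = (+0.2769, +0.9609)
n_5 = (-0.8830, +0.4693)
n_6 = (-0.6752, -0.7376)
  (0,1): δ = 115.30°  ·
  (0,2): δ = 85.26°  ·
  (0,3): δ = 55.65°  ✓
  (0,4): δ = 28.35°  ✓
  (0,5): δ = 49.74°  ✓
  (0,6): δ = 125.26°  ·
  (1,2): δ = 149.96°  ·
  (1,3): δ = 120.35°  ·
  (1,4): δ = 93.05°  ·
  (1,5): δ = 14.96°  ✓
  (1,6): δ = 60.56°  ✓
  (2,3): δ = 150.39°  ·
  (2,4): δ = 123.09°  ·
  (2,5): δ = 45.00°  ✓
  (2,6): δ = 30.52°  ✓
  (3,4): δ = 152.70°  ·
  (3,5): δ = 74.62°  ·
  (3,6): δ = 0.90°  ✓
  (4,5): δ = 101.92°  ·
  (4,6): δ = 26.40°  ✓
  (5,6): δ = 104.48°  ·
antipodal pairs: 9

count = 9; pairs: (0,3), (0,4), (0,5), (1,5), (1,6), (2,5), (2,6), (3,6), (4,6)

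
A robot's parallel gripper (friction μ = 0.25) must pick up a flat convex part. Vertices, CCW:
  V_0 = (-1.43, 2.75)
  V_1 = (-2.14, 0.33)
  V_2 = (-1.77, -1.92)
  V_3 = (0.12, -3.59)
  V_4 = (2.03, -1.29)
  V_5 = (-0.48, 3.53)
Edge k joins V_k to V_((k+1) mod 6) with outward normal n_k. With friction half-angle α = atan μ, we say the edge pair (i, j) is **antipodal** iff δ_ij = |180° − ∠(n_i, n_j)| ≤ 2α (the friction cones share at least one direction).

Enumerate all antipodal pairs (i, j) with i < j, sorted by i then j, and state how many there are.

count = 4; pairs: (0,3), (1,4), (2,4), (3,5)

α = atan 0.25 = 14.04°;  2α = 28.07°
n_0 = (-0.9596, +0.2815)
n_1 = (-0.9867, -0.1623)
n_2 = (-0.6621, -0.7494)
n_3 = (+0.7693, -0.6389)
n_4 = (+0.8869, +0.4619)
n_5 = (-0.6346, +0.7729)
  (0,1): δ = 154.31°  ·
  (0,2): δ = 115.11°  ·
  (0,3): δ = 23.36°  ✓
  (0,4): δ = 43.86°  ·
  (0,5): δ = 145.74°  ·
  (1,2): δ = 140.80°  ·
  (1,3): δ = 49.05°  ·
  (1,4): δ = 18.17°  ✓
  (1,5): δ = 120.05°  ·
  (2,3): δ = 88.24°  ·
  (2,4): δ = 21.03°  ✓
  (2,5): δ = 80.85°  ·
  (3,4): δ = 112.78°  ·
  (3,5): δ = 10.90°  ✓
  (4,5): δ = 78.12°  ·
antipodal pairs: 4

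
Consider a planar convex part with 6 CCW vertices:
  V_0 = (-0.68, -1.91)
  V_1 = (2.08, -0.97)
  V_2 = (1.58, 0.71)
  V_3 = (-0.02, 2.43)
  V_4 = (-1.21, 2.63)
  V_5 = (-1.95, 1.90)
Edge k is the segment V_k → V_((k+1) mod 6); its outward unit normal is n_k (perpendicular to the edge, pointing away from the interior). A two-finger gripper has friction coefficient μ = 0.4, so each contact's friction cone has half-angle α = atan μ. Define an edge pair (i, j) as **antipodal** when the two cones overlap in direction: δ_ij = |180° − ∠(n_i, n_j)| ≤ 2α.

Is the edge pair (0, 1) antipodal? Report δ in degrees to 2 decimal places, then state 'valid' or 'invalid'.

δ = 92.23°, invalid

α = atan 0.4 = 21.80°;  2α = 43.60°
edge 0: e_0 = (+2.76, +0.94);  n_0 = (+0.3224, -0.9466)
edge 1: e_1 = (-0.50, +1.68);  n_1 = (+0.9585, +0.2853)
∠(n_0, n_1) = 87.77°
δ = |180° − 87.77°| = 92.23°
92.23° > 2α = 43.60°  →  invalid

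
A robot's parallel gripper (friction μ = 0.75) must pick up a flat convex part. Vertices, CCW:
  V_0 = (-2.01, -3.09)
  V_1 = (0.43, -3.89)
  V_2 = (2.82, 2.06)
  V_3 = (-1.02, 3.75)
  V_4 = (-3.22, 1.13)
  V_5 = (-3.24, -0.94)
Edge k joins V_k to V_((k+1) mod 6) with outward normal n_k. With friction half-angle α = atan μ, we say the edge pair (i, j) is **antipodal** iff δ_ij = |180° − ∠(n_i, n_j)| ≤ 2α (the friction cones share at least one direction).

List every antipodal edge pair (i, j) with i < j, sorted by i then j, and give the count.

count = 7; pairs: (0,2), (0,3), (1,3), (1,4), (1,5), (2,4), (2,5)

α = atan 0.75 = 36.87°;  2α = 73.74°
n_0 = (-0.3116, -0.9502)
n_1 = (+0.9279, -0.3727)
n_2 = (+0.4028, +0.9153)
n_3 = (-0.7658, +0.6431)
n_4 = (-1.0000, +0.0097)
n_5 = (-0.8680, -0.4966)
  (0,1): δ = 93.73°  ·
  (0,2): δ = 5.60°  ✓
  (0,3): δ = 68.13°  ✓
  (0,4): δ = 107.60°  ·
  (0,5): δ = 137.93°  ·
  (1,2): δ = 91.87°  ·
  (1,3): δ = 18.14°  ✓
  (1,4): δ = 21.33°  ✓
  (1,5): δ = 51.66°  ✓
  (2,3): δ = 106.27°  ·
  (2,4): δ = 66.80°  ✓
  (2,5): δ = 36.47°  ✓
  (3,4): δ = 140.53°  ·
  (3,5): δ = 110.21°  ·
  (4,5): δ = 149.67°  ·
antipodal pairs: 7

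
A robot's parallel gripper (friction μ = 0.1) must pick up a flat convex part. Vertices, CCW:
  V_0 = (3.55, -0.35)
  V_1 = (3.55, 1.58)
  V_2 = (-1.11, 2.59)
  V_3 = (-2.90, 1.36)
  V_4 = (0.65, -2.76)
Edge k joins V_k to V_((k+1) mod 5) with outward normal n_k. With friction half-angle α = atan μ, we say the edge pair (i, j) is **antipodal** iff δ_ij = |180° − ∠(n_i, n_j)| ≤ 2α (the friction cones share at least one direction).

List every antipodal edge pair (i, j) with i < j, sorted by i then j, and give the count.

α = atan 0.1 = 5.71°;  2α = 11.42°
n_0 = (+1.0000, -0.0000)
n_1 = (+0.2118, +0.9773)
n_2 = (-0.5663, +0.8242)
n_3 = (-0.7576, -0.6528)
n_4 = (+0.6391, -0.7691)
  (0,1): δ = 102.23°  ·
  (0,2): δ = 55.51°  ·
  (0,3): δ = 40.75°  ·
  (0,4): δ = 129.73°  ·
  (1,2): δ = 133.28°  ·
  (1,3): δ = 37.02°  ·
  (1,4): δ = 51.96°  ·
  (2,3): δ = 83.75°  ·
  (2,4): δ = 5.23°  ✓
  (3,4): δ = 91.02°  ·
antipodal pairs: 1

count = 1; pairs: (2,4)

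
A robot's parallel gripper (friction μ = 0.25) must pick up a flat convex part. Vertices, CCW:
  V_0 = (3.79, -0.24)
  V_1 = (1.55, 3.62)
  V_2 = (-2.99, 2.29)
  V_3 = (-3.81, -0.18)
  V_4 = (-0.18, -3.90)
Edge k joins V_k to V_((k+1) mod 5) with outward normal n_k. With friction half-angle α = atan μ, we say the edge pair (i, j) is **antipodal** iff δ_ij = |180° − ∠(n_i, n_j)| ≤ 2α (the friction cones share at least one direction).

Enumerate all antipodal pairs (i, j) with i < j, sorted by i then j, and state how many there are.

count = 2; pairs: (0,3), (1,4)

α = atan 0.25 = 14.04°;  2α = 28.07°
n_0 = (+0.8649, +0.5019)
n_1 = (-0.2811, +0.9597)
n_2 = (-0.9491, +0.3151)
n_3 = (-0.7157, -0.6984)
n_4 = (+0.6778, -0.7352)
  (0,1): δ = 103.80°  ·
  (0,2): δ = 48.49°  ·
  (0,3): δ = 14.17°  ✓
  (0,4): δ = 102.55°  ·
  (1,2): δ = 124.69°  ·
  (1,3): δ = 62.03°  ·
  (1,4): δ = 26.35°  ✓
  (2,3): δ = 117.34°  ·
  (2,4): δ = 28.96°  ·
  (3,4): δ = 91.63°  ·
antipodal pairs: 2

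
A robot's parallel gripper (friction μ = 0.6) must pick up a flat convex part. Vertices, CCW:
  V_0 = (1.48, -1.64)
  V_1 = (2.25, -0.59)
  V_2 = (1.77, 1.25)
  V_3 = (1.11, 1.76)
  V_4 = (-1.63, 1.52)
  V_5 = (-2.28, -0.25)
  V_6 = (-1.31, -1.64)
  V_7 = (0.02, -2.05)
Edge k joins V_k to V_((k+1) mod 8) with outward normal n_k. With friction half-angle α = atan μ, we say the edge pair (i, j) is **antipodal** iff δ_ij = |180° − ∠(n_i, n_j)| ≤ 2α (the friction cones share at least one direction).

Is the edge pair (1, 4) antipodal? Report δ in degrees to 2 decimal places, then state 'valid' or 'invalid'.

δ = 34.79°, valid

α = atan 0.6 = 30.96°;  2α = 61.93°
edge 1: e_1 = (-0.48, +1.84);  n_1 = (+0.9676, +0.2524)
edge 4: e_4 = (-0.65, -1.77);  n_4 = (-0.9387, +0.3447)
∠(n_1, n_4) = 145.21°
δ = |180° − 145.21°| = 34.79°
34.79° ≤ 2α = 61.93°  →  valid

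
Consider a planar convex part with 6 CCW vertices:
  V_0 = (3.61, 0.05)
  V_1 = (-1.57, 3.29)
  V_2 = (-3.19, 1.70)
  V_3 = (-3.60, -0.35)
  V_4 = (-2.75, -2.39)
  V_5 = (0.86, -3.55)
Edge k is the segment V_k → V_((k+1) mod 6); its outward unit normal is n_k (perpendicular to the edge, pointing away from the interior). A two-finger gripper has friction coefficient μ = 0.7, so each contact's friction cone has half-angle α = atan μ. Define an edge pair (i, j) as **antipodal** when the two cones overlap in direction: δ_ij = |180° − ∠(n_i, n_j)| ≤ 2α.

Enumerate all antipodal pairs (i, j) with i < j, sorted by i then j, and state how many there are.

α = atan 0.7 = 34.99°;  2α = 69.98°
n_0 = (+0.5303, +0.8478)
n_1 = (-0.7005, +0.7137)
n_2 = (-0.9806, +0.1961)
n_3 = (-0.9231, -0.3846)
n_4 = (-0.3059, -0.9521)
n_5 = (+0.7947, -0.6070)
  (0,1): δ = 103.51°  ·
  (0,2): δ = 69.28°  ✓
  (0,3): δ = 35.35°  ✓
  (0,4): δ = 14.21°  ✓
  (0,5): δ = 84.65°  ·
  (1,2): δ = 145.77°  ·
  (1,3): δ = 111.84°  ·
  (1,4): δ = 62.28°  ✓
  (1,5): δ = 8.16°  ✓
  (2,3): δ = 146.07°  ·
  (2,4): δ = 96.50°  ·
  (2,5): δ = 26.07°  ✓
  (3,4): δ = 130.43°  ·
  (3,5): δ = 60.00°  ✓
  (4,5): δ = 109.56°  ·
antipodal pairs: 7

count = 7; pairs: (0,2), (0,3), (0,4), (1,4), (1,5), (2,5), (3,5)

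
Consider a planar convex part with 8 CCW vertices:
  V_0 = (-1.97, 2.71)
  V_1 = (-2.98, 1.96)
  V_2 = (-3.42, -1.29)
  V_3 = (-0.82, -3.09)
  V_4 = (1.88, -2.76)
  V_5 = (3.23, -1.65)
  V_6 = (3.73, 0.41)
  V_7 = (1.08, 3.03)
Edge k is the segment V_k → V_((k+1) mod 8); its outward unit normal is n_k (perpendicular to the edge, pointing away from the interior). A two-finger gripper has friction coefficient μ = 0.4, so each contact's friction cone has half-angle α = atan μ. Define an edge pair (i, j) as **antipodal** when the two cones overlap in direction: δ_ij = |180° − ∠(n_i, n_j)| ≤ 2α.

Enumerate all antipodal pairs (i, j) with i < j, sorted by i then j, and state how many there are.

α = atan 0.4 = 21.80°;  2α = 43.60°
n_0 = (-0.5962, +0.8029)
n_1 = (-0.9910, +0.1342)
n_2 = (-0.5692, -0.8222)
n_3 = (+0.1213, -0.9926)
n_4 = (+0.6351, -0.7724)
n_5 = (+0.9718, -0.2359)
n_6 = (+0.7031, +0.7111)
n_7 = (-0.1043, +0.9945)
  (0,1): δ = 134.31°  ·
  (0,2): δ = 71.29°  ·
  (0,3): δ = 29.63°  ✓
  (0,4): δ = 2.83°  ✓
  (0,5): δ = 39.76°  ✓
  (0,6): δ = 98.73°  ·
  (0,7): δ = 149.39°  ·
  (1,2): δ = 116.99°  ·
  (1,3): δ = 75.32°  ·
  (1,4): δ = 42.86°  ✓
  (1,5): δ = 5.93°  ✓
  (1,6): δ = 53.04°  ·
  (1,7): δ = 103.70°  ·
  (2,3): δ = 138.34°  ·
  (2,4): δ = 105.88°  ·
  (2,5): δ = 68.95°  ·
  (2,6): δ = 9.98°  ✓
  (2,7): δ = 40.68°  ✓
  (3,4): δ = 147.54°  ·
  (3,5): δ = 110.61°  ·
  (3,6): δ = 51.64°  ·
  (3,7): δ = 0.98°  ✓
  (4,5): δ = 143.07°  ·
  (4,6): δ = 84.10°  ·
  (4,7): δ = 33.44°  ✓
  (5,6): δ = 121.03°  ·
  (5,7): δ = 70.37°  ·
  (6,7): δ = 129.34°  ·
antipodal pairs: 9

count = 9; pairs: (0,3), (0,4), (0,5), (1,4), (1,5), (2,6), (2,7), (3,7), (4,7)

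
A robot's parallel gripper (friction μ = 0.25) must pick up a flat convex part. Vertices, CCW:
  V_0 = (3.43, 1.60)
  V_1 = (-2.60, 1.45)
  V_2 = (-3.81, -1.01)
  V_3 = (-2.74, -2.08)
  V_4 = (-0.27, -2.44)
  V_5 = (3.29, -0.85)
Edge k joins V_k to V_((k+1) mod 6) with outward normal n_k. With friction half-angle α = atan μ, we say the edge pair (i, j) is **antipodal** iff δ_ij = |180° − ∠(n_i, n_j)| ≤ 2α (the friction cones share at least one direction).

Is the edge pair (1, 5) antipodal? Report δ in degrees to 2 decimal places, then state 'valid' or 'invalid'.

δ = 22.92°, valid

α = atan 0.25 = 14.04°;  2α = 28.07°
edge 1: e_1 = (-1.21, -2.46);  n_1 = (-0.8973, +0.4414)
edge 5: e_5 = (+0.14, +2.45);  n_5 = (+0.9984, -0.0570)
∠(n_1, n_5) = 157.08°
δ = |180° − 157.08°| = 22.92°
22.92° ≤ 2α = 28.07°  →  valid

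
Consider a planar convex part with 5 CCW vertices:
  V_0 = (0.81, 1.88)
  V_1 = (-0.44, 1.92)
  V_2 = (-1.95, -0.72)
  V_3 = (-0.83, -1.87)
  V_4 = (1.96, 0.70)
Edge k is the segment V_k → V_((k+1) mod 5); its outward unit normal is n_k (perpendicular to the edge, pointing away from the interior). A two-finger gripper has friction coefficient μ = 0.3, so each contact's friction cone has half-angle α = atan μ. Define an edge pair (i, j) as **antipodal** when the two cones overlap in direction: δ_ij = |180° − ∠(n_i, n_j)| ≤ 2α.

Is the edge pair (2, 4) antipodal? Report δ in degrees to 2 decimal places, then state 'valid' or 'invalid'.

α = atan 0.3 = 16.70°;  2α = 33.40°
edge 2: e_2 = (+1.12, -1.15);  n_2 = (-0.7164, -0.6977)
edge 4: e_4 = (-1.15, +1.18);  n_4 = (+0.7162, +0.6979)
∠(n_2, n_4) = 179.98°
δ = |180° − 179.98°| = 0.02°
0.02° ≤ 2α = 33.40°  →  valid

δ = 0.02°, valid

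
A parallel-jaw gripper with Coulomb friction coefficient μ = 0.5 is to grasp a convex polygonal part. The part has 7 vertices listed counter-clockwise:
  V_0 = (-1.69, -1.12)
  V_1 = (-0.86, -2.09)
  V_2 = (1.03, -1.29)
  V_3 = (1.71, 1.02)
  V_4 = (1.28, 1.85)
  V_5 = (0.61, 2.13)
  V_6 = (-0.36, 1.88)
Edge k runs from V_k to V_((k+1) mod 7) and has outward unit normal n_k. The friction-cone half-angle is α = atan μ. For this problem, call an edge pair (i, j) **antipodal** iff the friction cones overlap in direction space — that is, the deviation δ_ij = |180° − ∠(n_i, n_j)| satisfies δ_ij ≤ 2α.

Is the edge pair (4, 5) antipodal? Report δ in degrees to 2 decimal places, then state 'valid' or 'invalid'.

δ = 142.87°, invalid

α = atan 0.5 = 26.57°;  2α = 53.13°
edge 4: e_4 = (-0.67, +0.28);  n_4 = (+0.3856, +0.9227)
edge 5: e_5 = (-0.97, -0.25);  n_5 = (-0.2496, +0.9684)
∠(n_4, n_5) = 37.13°
δ = |180° − 37.13°| = 142.87°
142.87° > 2α = 53.13°  →  invalid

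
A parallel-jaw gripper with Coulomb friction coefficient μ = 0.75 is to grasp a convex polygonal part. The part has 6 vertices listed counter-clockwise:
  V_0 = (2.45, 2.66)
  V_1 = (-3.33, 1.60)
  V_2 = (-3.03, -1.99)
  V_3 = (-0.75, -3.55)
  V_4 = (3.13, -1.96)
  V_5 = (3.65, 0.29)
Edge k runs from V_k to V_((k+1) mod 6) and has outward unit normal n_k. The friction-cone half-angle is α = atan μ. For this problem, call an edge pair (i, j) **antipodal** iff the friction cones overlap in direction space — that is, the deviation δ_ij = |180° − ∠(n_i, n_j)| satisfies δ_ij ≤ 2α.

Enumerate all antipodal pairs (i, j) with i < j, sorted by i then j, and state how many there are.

count = 8; pairs: (0,2), (0,3), (0,4), (1,3), (1,4), (1,5), (2,4), (2,5)

α = atan 0.75 = 36.87°;  2α = 73.74°
n_0 = (-0.1804, +0.9836)
n_1 = (-0.9965, -0.0833)
n_2 = (-0.5647, -0.8253)
n_3 = (+0.3792, -0.9253)
n_4 = (+0.9743, -0.2252)
n_5 = (+0.8922, +0.4517)
  (0,1): δ = 95.62°  ·
  (0,2): δ = 44.77°  ✓
  (0,3): δ = 11.89°  ✓
  (0,4): δ = 66.59°  ✓
  (0,5): δ = 106.46°  ·
  (1,2): δ = 129.16°  ·
  (1,3): δ = 72.49°  ✓
  (1,4): δ = 17.79°  ✓
  (1,5): δ = 22.08°  ✓
  (2,3): δ = 123.34°  ·
  (2,4): δ = 68.63°  ✓
  (2,5): δ = 28.77°  ✓
  (3,4): δ = 125.30°  ·
  (3,5): δ = 85.43°  ·
  (4,5): δ = 140.13°  ·
antipodal pairs: 8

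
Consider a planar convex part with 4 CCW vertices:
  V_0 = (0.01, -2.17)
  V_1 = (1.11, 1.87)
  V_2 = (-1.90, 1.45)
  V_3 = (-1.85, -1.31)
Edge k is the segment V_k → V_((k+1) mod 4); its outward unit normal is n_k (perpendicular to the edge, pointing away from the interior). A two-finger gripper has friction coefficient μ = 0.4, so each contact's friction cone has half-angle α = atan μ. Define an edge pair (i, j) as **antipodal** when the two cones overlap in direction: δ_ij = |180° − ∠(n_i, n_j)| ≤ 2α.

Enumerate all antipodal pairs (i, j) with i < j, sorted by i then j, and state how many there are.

count = 2; pairs: (0,2), (1,3)

α = atan 0.4 = 21.80°;  2α = 43.60°
n_0 = (+0.9649, -0.2627)
n_1 = (-0.1382, +0.9904)
n_2 = (-0.9998, -0.0181)
n_3 = (-0.4197, -0.9077)
  (0,1): δ = 66.83°  ·
  (0,2): δ = 16.27°  ✓
  (0,3): δ = 80.42°  ·
  (1,2): δ = 96.91°  ·
  (1,3): δ = 32.76°  ✓
  (2,3): δ = 115.85°  ·
antipodal pairs: 2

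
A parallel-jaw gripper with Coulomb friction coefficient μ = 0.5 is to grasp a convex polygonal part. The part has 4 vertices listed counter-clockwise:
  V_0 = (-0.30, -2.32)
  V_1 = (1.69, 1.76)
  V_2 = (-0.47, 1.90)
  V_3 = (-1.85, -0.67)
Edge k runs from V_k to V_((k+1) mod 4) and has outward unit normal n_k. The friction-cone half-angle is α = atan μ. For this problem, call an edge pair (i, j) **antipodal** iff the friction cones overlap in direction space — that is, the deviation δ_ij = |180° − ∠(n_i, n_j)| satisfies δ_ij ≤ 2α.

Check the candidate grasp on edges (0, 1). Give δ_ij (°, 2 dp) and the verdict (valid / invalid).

α = atan 0.5 = 26.57°;  2α = 53.13°
edge 0: e_0 = (+1.99, +4.08);  n_0 = (+0.8988, -0.4384)
edge 1: e_1 = (-2.16, +0.14);  n_1 = (+0.0647, +0.9979)
∠(n_0, n_1) = 112.29°
δ = |180° − 112.29°| = 67.71°
67.71° > 2α = 53.13°  →  invalid

δ = 67.71°, invalid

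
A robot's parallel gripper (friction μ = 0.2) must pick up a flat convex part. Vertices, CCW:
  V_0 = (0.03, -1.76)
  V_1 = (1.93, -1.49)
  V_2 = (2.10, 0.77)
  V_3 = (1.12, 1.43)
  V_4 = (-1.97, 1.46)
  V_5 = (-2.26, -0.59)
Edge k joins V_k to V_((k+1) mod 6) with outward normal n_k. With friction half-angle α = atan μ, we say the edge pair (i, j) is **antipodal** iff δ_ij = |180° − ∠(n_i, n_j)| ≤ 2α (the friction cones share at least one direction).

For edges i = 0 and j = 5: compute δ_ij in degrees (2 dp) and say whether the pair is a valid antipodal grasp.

δ = 144.85°, invalid

α = atan 0.2 = 11.31°;  2α = 22.62°
edge 0: e_0 = (+1.90, +0.27);  n_0 = (+0.1407, -0.9901)
edge 5: e_5 = (+2.29, -1.17);  n_5 = (-0.4550, -0.8905)
∠(n_0, n_5) = 35.15°
δ = |180° − 35.15°| = 144.85°
144.85° > 2α = 22.62°  →  invalid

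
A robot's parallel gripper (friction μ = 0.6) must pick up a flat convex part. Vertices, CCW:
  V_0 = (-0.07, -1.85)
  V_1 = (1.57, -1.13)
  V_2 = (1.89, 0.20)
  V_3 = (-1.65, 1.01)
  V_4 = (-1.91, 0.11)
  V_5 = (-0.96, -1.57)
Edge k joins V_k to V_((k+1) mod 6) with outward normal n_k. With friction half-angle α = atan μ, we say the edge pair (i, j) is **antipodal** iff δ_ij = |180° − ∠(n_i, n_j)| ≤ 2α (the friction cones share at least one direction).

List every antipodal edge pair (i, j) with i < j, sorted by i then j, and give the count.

α = atan 0.6 = 30.96°;  2α = 61.93°
n_0 = (+0.4020, -0.9156)
n_1 = (+0.9723, -0.2339)
n_2 = (+0.2230, +0.9748)
n_3 = (-0.9607, +0.2775)
n_4 = (-0.8705, -0.4922)
n_5 = (-0.3001, -0.9539)
  (0,1): δ = 127.23°  ·
  (0,2): δ = 36.59°  ✓
  (0,3): δ = 50.18°  ✓
  (0,4): δ = 95.78°  ·
  (0,5): δ = 138.83°  ·
  (1,2): δ = 89.36°  ·
  (1,3): δ = 2.59°  ✓
  (1,4): δ = 43.02°  ✓
  (1,5): δ = 86.06°  ·
  (2,3): δ = 93.23°  ·
  (2,4): δ = 47.62°  ✓
  (2,5): δ = 4.58°  ✓
  (3,4): δ = 134.40°  ·
  (3,5): δ = 91.35°  ·
  (4,5): δ = 136.95°  ·
antipodal pairs: 6

count = 6; pairs: (0,2), (0,3), (1,3), (1,4), (2,4), (2,5)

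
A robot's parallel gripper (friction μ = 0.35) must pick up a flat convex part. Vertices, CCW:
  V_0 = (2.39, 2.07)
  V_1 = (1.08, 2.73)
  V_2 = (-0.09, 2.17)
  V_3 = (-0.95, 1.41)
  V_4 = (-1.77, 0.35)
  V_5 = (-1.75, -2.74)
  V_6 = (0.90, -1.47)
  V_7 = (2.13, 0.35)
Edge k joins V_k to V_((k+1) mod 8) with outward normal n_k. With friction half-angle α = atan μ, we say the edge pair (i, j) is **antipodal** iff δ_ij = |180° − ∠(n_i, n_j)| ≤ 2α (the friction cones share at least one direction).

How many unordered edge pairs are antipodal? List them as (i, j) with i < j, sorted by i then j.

α = atan 0.35 = 19.29°;  2α = 38.58°
n_0 = (+0.4499, +0.8931)
n_1 = (-0.4317, +0.9020)
n_2 = (-0.6622, +0.7493)
n_3 = (-0.7910, +0.6119)
n_4 = (-1.0000, -0.0065)
n_5 = (+0.4322, -0.9018)
n_6 = (+0.8285, -0.5599)
n_7 = (+0.9888, -0.1495)
  (0,1): δ = 127.68°  ·
  (0,2): δ = 111.79°  ·
  (0,3): δ = 100.99°  ·
  (0,4): δ = 62.89°  ·
  (0,5): δ = 52.35°  ·
  (0,6): δ = 82.69°  ·
  (0,7): δ = 108.14°  ·
  (1,2): δ = 164.11°  ·
  (1,3): δ = 153.30°  ·
  (1,4): δ = 115.21°  ·
  (1,5): δ = 0.03°  ✓
  (1,6): δ = 30.37°  ✓
  (1,7): δ = 55.83°  ·
  (2,3): δ = 169.19°  ·
  (2,4): δ = 131.10°  ·
  (2,5): δ = 15.86°  ✓
  (2,6): δ = 14.48°  ✓
  (2,7): δ = 39.94°  ·
  (3,4): δ = 141.90°  ·
  (3,5): δ = 26.67°  ✓
  (3,6): δ = 3.67°  ✓
  (3,7): δ = 29.13°  ✓
  (4,5): δ = 64.76°  ·
  (4,6): δ = 34.42°  ✓
  (4,7): δ = 8.97°  ✓
  (5,6): δ = 149.66°  ·
  (5,7): δ = 124.20°  ·
  (6,7): δ = 154.54°  ·
antipodal pairs: 9

count = 9; pairs: (1,5), (1,6), (2,5), (2,6), (3,5), (3,6), (3,7), (4,6), (4,7)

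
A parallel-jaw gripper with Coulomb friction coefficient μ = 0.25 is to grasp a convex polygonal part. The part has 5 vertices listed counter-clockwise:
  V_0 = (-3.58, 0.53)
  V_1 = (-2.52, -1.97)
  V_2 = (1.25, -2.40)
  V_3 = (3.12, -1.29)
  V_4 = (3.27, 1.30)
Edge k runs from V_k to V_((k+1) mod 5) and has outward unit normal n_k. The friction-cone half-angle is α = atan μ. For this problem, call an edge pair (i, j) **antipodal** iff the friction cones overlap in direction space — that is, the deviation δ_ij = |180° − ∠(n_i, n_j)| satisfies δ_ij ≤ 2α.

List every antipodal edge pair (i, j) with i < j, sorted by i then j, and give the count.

α = atan 0.25 = 14.04°;  2α = 28.07°
n_0 = (-0.9207, -0.3904)
n_1 = (-0.1133, -0.9936)
n_2 = (+0.5104, -0.8599)
n_3 = (+0.9983, -0.0578)
n_4 = (-0.1117, +0.9937)
  (0,1): δ = 119.48°  ·
  (0,2): δ = 82.28°  ·
  (0,3): δ = 26.29°  ✓
  (0,4): δ = 73.44°  ·
  (1,2): δ = 142.80°  ·
  (1,3): δ = 86.81°  ·
  (1,4): δ = 12.92°  ✓
  (2,3): δ = 124.01°  ·
  (2,4): δ = 24.28°  ✓
  (3,4): δ = 80.27°  ·
antipodal pairs: 3

count = 3; pairs: (0,3), (1,4), (2,4)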